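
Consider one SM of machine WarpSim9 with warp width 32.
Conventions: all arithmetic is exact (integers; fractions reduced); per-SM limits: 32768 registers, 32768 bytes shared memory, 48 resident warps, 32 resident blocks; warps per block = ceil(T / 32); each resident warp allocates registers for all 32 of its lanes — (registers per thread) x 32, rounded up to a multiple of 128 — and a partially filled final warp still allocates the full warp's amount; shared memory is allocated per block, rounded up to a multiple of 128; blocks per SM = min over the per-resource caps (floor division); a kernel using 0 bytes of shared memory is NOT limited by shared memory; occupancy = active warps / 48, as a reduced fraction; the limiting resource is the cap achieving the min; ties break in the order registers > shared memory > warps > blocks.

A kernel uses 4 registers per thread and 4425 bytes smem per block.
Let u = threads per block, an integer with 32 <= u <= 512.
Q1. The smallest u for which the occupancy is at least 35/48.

Answer: u = 129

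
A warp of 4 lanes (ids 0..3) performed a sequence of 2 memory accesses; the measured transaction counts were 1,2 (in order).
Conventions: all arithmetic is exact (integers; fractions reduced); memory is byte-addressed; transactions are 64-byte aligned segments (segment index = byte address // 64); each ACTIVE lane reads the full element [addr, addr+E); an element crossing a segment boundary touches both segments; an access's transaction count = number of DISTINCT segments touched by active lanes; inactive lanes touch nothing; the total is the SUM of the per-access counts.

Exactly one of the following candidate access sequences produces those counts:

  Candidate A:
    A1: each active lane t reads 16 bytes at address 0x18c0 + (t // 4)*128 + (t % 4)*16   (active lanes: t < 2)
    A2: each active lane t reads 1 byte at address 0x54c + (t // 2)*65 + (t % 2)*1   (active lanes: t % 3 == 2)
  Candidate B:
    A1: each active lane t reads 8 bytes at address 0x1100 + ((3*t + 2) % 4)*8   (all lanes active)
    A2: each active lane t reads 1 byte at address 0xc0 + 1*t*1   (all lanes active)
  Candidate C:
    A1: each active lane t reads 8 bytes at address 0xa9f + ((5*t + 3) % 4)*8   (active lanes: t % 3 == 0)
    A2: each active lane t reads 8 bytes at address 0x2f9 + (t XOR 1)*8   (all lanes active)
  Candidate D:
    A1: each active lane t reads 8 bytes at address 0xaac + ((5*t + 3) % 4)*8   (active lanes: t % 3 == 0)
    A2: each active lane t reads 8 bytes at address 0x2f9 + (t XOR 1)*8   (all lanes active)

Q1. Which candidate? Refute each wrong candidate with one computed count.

A: A2 gives 1 transaction, not 2
B: A2 gives 1 transaction, not 2
D: A1 gives 2 transactions, not 1
C: all counts match (1,2)

Answer: C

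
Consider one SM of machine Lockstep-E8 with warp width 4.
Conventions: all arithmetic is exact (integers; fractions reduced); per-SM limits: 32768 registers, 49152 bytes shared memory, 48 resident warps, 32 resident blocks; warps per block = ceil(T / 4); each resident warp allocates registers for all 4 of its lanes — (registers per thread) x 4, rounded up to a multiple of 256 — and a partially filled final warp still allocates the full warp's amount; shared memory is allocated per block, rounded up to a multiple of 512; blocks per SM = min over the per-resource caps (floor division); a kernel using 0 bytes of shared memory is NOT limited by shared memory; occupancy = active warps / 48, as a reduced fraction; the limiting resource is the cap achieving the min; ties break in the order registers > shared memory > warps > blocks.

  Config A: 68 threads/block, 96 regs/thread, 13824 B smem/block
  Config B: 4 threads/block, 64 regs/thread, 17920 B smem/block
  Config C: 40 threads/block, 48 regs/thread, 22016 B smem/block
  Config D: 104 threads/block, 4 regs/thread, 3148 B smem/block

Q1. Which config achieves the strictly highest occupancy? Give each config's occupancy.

occupancies: A 17/24, B 1/24, C 5/12, D 13/24

Answer: A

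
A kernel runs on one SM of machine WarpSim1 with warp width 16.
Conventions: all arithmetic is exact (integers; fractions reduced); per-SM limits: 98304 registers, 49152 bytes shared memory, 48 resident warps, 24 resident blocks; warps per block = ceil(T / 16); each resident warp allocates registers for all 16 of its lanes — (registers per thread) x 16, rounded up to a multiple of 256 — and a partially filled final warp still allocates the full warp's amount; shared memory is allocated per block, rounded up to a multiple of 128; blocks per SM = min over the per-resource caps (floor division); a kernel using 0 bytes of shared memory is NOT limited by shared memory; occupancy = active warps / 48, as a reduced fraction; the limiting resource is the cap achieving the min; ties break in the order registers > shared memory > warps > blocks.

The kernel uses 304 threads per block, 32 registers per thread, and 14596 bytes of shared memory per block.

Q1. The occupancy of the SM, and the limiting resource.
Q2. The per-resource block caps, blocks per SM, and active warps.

Answer: occupancy 19/24, limited by warps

registers: 10 blocks
shared memory: 3 blocks
warps: 2 blocks
blocks: 24 blocks

Answer: 2 blocks, 38 active warps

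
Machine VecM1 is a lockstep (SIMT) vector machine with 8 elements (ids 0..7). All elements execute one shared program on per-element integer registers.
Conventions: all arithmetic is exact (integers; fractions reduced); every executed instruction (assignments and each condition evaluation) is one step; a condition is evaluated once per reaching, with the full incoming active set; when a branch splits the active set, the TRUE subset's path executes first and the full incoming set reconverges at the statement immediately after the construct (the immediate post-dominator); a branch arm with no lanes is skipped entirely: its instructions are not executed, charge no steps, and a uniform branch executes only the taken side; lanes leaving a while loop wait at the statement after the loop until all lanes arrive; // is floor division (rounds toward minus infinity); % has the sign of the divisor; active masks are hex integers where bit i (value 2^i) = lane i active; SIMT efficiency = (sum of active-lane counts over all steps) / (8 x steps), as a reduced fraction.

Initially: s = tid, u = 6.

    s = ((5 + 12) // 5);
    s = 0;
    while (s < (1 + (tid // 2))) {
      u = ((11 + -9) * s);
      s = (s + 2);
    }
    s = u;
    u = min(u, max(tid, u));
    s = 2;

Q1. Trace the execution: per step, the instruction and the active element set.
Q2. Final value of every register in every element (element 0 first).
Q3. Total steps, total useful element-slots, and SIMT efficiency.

step 0: s <- ((5 + 12) // 5)         0xff
step 1: s <- 0                       0xff
step 2: eval (s < (1 + (tid // 2)))  0xff
step 3: u <- ((11 + -9) * s)         0xff
step 4: s <- (s + 2)                 0xff
step 5: eval (s < (1 + (tid // 2)))  0xff
step 6: u <- ((11 + -9) * s)         0xf0
step 7: s <- (s + 2)                 0xf0
step 8: eval (s < (1 + (tid // 2)))  0xf0
step 9: s <- u                       0xff
step 10: u <- min(u, max(tid, u))     0xff
step 11: s <- 2                       0xff

Answer: 12 steps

s: 2,2,2,2,2,2,2,2
u: 0,0,0,0,4,4,4,4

steps = 12; useful = 84; efficiency = 84/96 = 7/8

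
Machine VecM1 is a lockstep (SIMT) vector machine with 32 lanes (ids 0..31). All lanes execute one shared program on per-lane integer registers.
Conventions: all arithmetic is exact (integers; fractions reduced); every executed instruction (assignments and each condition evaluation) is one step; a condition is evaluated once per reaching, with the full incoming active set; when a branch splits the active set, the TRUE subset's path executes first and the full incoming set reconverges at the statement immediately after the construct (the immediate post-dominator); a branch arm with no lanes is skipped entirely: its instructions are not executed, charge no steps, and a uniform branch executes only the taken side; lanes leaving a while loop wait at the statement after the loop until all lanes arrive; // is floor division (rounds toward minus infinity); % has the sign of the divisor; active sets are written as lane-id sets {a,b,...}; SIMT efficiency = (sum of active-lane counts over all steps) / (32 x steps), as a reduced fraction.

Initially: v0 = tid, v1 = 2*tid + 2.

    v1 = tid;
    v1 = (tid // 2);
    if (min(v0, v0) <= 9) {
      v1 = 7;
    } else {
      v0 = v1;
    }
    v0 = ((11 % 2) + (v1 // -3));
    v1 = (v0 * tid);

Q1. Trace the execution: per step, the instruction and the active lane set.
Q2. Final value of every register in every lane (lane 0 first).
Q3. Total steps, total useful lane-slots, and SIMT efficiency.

step 0: v1 <- tid                    {0,1,2,3,4,5,6,7,8,9,10,11,12,13,14,15,16,17,18,19,20,21,22,23,24,25,26,27,28,29,30,31}
step 1: v1 <- (tid // 2)             {0,1,2,3,4,5,6,7,8,9,10,11,12,13,14,15,16,17,18,19,20,21,22,23,24,25,26,27,28,29,30,31}
step 2: eval (min(v0, v0) <= 9)      {0,1,2,3,4,5,6,7,8,9,10,11,12,13,14,15,16,17,18,19,20,21,22,23,24,25,26,27,28,29,30,31}
step 3: v1 <- 7                      {0,1,2,3,4,5,6,7,8,9}
step 4: v0 <- v1                     {10,11,12,13,14,15,16,17,18,19,20,21,22,23,24,25,26,27,28,29,30,31}
step 5: v0 <- ((11 % 2) + (v1 // -3)) {0,1,2,3,4,5,6,7,8,9,10,11,12,13,14,15,16,17,18,19,20,21,22,23,24,25,26,27,28,29,30,31}
step 6: v1 <- (v0 * tid)             {0,1,2,3,4,5,6,7,8,9,10,11,12,13,14,15,16,17,18,19,20,21,22,23,24,25,26,27,28,29,30,31}

Answer: 7 steps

v0: -2,-2,-2,-2,-2,-2,-2,-2,-2,-2,-1,-1,-1,-1,-2,-2,-2,-2,-2,-2,-3,-3,-3,-3,-3,-3,-4,-4,-4,-4,-4,-4
v1: 0,-2,-4,-6,-8,-10,-12,-14,-16,-18,-10,-11,-12,-13,-28,-30,-32,-34,-36,-38,-60,-63,-66,-69,-72,-75,-104,-108,-112,-116,-120,-124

steps = 7; useful = 192; efficiency = 192/224 = 6/7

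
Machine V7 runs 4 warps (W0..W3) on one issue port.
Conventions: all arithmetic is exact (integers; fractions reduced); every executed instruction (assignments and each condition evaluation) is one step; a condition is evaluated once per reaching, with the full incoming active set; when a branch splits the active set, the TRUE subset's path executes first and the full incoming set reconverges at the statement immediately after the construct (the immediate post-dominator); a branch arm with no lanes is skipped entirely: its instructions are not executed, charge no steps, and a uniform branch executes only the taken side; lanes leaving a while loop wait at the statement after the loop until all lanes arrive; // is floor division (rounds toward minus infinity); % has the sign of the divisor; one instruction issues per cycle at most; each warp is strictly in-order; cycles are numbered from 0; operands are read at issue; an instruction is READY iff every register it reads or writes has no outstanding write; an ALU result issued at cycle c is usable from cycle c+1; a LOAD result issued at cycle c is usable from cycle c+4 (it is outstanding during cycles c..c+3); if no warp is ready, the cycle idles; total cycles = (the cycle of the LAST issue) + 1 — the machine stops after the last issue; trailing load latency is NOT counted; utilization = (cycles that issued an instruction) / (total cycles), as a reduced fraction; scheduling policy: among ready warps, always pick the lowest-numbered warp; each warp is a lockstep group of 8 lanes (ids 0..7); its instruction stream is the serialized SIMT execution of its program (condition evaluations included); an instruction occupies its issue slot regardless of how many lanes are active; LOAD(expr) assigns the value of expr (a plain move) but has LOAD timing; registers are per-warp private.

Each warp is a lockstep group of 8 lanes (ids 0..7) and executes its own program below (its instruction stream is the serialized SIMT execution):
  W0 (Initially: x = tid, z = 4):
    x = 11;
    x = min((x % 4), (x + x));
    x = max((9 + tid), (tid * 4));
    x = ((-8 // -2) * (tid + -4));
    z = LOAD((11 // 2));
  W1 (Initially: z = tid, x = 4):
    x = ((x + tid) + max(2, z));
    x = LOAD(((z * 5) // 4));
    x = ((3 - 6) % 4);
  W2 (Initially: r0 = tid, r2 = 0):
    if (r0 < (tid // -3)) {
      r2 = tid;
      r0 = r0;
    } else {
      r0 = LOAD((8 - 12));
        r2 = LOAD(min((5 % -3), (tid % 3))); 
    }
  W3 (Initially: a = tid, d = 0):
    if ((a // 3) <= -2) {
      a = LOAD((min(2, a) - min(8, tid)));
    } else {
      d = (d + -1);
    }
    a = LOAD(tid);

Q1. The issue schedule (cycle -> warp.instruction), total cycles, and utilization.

cycle 0: W0.I0
cycle 1: W0.I1
cycle 2: W0.I2
cycle 3: W0.I3
cycle 4: W0.I4
cycle 5: W1.I0
cycle 6: W1.I1
cycle 7: W2.I0
cycle 8: W2.I1
cycle 9: W2.I2
cycle 10: W1.I2
cycle 11: W3.I0
cycle 12: W3.I1
cycle 13: W3.I2

Answer: 14 cycles, utilization 1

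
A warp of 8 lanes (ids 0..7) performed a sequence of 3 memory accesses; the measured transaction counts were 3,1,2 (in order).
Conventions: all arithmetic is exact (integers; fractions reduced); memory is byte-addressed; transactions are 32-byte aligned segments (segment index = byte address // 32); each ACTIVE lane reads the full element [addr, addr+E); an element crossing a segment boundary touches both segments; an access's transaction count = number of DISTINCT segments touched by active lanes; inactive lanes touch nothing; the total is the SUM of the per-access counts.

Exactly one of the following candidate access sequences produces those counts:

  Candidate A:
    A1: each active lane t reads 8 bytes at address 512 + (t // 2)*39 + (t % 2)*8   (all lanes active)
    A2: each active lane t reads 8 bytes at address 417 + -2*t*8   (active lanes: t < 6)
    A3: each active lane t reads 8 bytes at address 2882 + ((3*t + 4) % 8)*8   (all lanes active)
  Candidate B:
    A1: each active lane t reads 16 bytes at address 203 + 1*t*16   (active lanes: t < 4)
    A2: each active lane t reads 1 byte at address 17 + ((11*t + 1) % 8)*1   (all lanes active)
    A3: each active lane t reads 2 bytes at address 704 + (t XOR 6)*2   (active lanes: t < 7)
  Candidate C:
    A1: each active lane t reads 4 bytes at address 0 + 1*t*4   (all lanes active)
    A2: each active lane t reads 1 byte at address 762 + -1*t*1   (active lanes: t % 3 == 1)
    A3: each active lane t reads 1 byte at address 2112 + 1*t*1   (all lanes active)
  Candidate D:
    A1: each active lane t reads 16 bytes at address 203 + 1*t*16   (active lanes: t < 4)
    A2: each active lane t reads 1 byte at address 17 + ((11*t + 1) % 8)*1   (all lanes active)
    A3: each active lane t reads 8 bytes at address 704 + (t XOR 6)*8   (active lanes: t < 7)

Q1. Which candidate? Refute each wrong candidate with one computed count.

A: A1 gives 5 transactions, not 3
B: A3 gives 1 transaction, not 2
C: A1 gives 1 transaction, not 3
D: all counts match (3,1,2)

Answer: D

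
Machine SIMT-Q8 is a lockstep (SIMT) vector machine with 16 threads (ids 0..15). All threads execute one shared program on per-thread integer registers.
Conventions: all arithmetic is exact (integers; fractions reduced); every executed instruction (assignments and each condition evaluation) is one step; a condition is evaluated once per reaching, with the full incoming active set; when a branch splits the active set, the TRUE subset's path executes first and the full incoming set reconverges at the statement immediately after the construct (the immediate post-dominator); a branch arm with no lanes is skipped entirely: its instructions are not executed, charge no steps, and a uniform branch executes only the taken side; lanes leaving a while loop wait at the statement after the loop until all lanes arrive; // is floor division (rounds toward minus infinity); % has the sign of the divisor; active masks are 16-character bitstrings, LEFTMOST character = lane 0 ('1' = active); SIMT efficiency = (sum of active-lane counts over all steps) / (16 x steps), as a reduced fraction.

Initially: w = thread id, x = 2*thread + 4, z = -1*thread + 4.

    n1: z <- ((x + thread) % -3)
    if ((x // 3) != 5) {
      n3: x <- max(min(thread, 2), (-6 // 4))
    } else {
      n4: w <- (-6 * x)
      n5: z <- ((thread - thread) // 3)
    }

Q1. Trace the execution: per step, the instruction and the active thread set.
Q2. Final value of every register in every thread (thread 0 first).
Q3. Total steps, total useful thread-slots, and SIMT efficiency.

step 0: z <- ((x + thread) % -3)     1111111111111111
step 1: eval ((x // 3) != 5)         1111111111111111
step 2: x <- max(min(thread, 2), (-6 // 4)) 1111110111111111
step 3: w <- (-6 * x)                0000001000000000
step 4: z <- ((thread - thread) // 3) 0000001000000000

Answer: 5 steps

w: 0,1,2,3,4,5,-96,7,8,9,10,11,12,13,14,15
x: 0,1,2,2,2,2,16,2,2,2,2,2,2,2,2,2
z: -2,-2,-2,-2,-2,-2,0,-2,-2,-2,-2,-2,-2,-2,-2,-2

steps = 5; useful = 49; efficiency = 49/80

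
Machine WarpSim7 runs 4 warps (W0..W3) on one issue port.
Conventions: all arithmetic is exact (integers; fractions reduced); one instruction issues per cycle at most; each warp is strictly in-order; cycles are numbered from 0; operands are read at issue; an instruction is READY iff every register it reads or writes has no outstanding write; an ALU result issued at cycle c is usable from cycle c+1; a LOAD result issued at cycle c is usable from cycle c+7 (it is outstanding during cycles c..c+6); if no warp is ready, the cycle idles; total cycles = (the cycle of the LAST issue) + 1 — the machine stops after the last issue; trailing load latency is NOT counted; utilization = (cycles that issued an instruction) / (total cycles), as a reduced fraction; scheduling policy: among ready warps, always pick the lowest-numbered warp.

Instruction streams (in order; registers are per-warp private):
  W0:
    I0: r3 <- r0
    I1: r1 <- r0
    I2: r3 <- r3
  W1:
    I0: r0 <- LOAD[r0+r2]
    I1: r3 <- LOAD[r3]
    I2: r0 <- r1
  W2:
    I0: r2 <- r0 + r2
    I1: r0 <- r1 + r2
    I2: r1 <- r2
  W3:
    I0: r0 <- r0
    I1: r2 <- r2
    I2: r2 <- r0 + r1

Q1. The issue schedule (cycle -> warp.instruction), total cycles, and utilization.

cycle 0: W0.I0
cycle 1: W0.I1
cycle 2: W0.I2
cycle 3: W1.I0
cycle 4: W1.I1
cycle 5: W2.I0
cycle 6: W2.I1
cycle 7: W2.I2
cycle 8: W3.I0
cycle 9: W3.I1
cycle 10: W1.I2
cycle 11: W3.I2

Answer: 12 cycles, utilization 1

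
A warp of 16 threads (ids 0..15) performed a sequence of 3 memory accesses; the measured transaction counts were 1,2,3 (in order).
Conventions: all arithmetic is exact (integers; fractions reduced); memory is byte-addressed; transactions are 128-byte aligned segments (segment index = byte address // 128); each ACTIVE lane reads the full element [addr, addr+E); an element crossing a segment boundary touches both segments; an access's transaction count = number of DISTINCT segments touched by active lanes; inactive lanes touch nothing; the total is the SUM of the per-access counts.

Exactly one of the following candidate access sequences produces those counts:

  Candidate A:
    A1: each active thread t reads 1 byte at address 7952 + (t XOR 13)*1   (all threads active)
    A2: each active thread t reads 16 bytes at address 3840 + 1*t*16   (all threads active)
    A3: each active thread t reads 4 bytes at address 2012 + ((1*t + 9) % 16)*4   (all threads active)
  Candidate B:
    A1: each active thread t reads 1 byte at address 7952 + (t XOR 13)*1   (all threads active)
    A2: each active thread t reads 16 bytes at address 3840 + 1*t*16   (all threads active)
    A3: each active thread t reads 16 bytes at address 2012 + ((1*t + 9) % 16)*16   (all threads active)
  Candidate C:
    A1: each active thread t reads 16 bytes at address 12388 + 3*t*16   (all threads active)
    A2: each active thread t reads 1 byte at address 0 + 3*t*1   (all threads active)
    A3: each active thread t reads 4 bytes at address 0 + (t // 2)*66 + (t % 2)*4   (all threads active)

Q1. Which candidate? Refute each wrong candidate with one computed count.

A: A3 gives 2 transactions, not 3
C: A1 gives 7 transactions, not 1
B: all counts match (1,2,3)

Answer: B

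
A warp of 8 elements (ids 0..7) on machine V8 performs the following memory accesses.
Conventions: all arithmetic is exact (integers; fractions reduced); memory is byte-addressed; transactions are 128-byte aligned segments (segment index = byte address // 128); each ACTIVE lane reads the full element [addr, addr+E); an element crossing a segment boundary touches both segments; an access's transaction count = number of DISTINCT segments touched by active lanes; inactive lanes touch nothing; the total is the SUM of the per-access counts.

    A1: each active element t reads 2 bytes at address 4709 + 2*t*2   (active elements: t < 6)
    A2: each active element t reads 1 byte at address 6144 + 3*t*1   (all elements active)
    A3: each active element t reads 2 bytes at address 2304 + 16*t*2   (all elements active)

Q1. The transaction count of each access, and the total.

A1: 1 transaction
A2: 1 transaction
A3: 2 transactions

Answer: 1,1,2; total 4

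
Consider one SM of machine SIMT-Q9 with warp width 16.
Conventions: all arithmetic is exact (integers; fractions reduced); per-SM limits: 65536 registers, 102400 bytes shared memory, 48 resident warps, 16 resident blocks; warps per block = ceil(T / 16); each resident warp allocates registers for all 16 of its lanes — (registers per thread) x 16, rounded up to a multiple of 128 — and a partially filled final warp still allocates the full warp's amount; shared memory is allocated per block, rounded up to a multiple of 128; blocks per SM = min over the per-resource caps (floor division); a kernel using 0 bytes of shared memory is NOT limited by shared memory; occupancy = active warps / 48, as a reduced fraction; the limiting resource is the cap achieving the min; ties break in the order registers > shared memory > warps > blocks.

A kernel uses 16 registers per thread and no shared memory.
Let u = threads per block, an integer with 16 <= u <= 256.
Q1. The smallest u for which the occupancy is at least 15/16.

Answer: u = 33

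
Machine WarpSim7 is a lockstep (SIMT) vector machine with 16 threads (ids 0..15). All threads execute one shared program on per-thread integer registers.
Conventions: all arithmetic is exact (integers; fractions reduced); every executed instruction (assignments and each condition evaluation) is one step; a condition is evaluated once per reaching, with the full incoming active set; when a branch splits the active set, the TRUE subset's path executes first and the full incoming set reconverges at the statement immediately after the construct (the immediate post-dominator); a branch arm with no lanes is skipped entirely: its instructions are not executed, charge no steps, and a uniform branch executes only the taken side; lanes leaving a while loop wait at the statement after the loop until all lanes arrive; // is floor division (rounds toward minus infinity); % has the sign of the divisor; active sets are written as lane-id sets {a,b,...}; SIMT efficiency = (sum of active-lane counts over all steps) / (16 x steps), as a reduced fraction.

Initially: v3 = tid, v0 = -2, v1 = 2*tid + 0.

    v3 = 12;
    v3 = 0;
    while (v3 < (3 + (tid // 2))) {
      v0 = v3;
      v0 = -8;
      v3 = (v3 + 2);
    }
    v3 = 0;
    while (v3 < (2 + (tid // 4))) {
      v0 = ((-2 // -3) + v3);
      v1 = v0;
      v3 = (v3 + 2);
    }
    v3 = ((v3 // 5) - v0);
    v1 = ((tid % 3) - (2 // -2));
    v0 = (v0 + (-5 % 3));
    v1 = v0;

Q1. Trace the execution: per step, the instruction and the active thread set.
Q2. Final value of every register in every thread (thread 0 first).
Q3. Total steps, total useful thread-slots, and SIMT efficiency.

step 0: v3 <- 12                     {0,1,2,3,4,5,6,7,8,9,10,11,12,13,14,15}
step 1: v3 <- 0                      {0,1,2,3,4,5,6,7,8,9,10,11,12,13,14,15}
step 2: eval (v3 < (3 + (tid // 2))) {0,1,2,3,4,5,6,7,8,9,10,11,12,13,14,15}
step 3: v0 <- v3                     {0,1,2,3,4,5,6,7,8,9,10,11,12,13,14,15}
step 4: v0 <- -8                     {0,1,2,3,4,5,6,7,8,9,10,11,12,13,14,15}
step 5: v3 <- (v3 + 2)               {0,1,2,3,4,5,6,7,8,9,10,11,12,13,14,15}
step 6: eval (v3 < (3 + (tid // 2))) {0,1,2,3,4,5,6,7,8,9,10,11,12,13,14,15}
step 7: v0 <- v3                     {0,1,2,3,4,5,6,7,8,9,10,11,12,13,14,15}
step 8: v0 <- -8                     {0,1,2,3,4,5,6,7,8,9,10,11,12,13,14,15}
step 9: v3 <- (v3 + 2)               {0,1,2,3,4,5,6,7,8,9,10,11,12,13,14,15}
step 10: eval (v3 < (3 + (tid // 2))) {0,1,2,3,4,5,6,7,8,9,10,11,12,13,14,15}
step 11: v0 <- v3                     {4,5,6,7,8,9,10,11,12,13,14,15}
step 12: v0 <- -8                     {4,5,6,7,8,9,10,11,12,13,14,15}
step 13: v3 <- (v3 + 2)               {4,5,6,7,8,9,10,11,12,13,14,15}
step 14: eval (v3 < (3 + (tid // 2))) {4,5,6,7,8,9,10,11,12,13,14,15}
step 15: v0 <- v3                     {8,9,10,11,12,13,14,15}
step 16: v0 <- -8                     {8,9,10,11,12,13,14,15}
step 17: v3 <- (v3 + 2)               {8,9,10,11,12,13,14,15}
step 18: eval (v3 < (3 + (tid // 2))) {8,9,10,11,12,13,14,15}
step 19: v0 <- v3                     {12,13,14,15}
step 20: v0 <- -8                     {12,13,14,15}
step 21: v3 <- (v3 + 2)               {12,13,14,15}
step 22: eval (v3 < (3 + (tid // 2))) {12,13,14,15}
step 23: v3 <- 0                      {0,1,2,3,4,5,6,7,8,9,10,11,12,13,14,15}
step 24: eval (v3 < (2 + (tid // 4))) {0,1,2,3,4,5,6,7,8,9,10,11,12,13,14,15}
step 25: v0 <- ((-2 // -3) + v3)      {0,1,2,3,4,5,6,7,8,9,10,11,12,13,14,15}
step 26: v1 <- v0                     {0,1,2,3,4,5,6,7,8,9,10,11,12,13,14,15}
step 27: v3 <- (v3 + 2)               {0,1,2,3,4,5,6,7,8,9,10,11,12,13,14,15}
step 28: eval (v3 < (2 + (tid // 4))) {0,1,2,3,4,5,6,7,8,9,10,11,12,13,14,15}
step 29: v0 <- ((-2 // -3) + v3)      {4,5,6,7,8,9,10,11,12,13,14,15}
step 30: v1 <- v0                     {4,5,6,7,8,9,10,11,12,13,14,15}
step 31: v3 <- (v3 + 2)               {4,5,6,7,8,9,10,11,12,13,14,15}
step 32: eval (v3 < (2 + (tid // 4))) {4,5,6,7,8,9,10,11,12,13,14,15}
step 33: v0 <- ((-2 // -3) + v3)      {12,13,14,15}
step 34: v1 <- v0                     {12,13,14,15}
step 35: v3 <- (v3 + 2)               {12,13,14,15}
step 36: eval (v3 < (2 + (tid // 4))) {12,13,14,15}
step 37: v3 <- ((v3 // 5) - v0)       {0,1,2,3,4,5,6,7,8,9,10,11,12,13,14,15}
step 38: v1 <- ((tid % 3) - (2 // -2)) {0,1,2,3,4,5,6,7,8,9,10,11,12,13,14,15}
step 39: v0 <- (v0 + (-5 % 3))        {0,1,2,3,4,5,6,7,8,9,10,11,12,13,14,15}
step 40: v1 <- v0                     {0,1,2,3,4,5,6,7,8,9,10,11,12,13,14,15}

Answer: 41 steps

v3: 0,0,0,0,-2,-2,-2,-2,-2,-2,-2,-2,-3,-3,-3,-3
v0: 1,1,1,1,3,3,3,3,3,3,3,3,5,5,5,5
v1: 1,1,1,1,3,3,3,3,3,3,3,3,5,5,5,5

steps = 41; useful = 496; efficiency = 496/656 = 31/41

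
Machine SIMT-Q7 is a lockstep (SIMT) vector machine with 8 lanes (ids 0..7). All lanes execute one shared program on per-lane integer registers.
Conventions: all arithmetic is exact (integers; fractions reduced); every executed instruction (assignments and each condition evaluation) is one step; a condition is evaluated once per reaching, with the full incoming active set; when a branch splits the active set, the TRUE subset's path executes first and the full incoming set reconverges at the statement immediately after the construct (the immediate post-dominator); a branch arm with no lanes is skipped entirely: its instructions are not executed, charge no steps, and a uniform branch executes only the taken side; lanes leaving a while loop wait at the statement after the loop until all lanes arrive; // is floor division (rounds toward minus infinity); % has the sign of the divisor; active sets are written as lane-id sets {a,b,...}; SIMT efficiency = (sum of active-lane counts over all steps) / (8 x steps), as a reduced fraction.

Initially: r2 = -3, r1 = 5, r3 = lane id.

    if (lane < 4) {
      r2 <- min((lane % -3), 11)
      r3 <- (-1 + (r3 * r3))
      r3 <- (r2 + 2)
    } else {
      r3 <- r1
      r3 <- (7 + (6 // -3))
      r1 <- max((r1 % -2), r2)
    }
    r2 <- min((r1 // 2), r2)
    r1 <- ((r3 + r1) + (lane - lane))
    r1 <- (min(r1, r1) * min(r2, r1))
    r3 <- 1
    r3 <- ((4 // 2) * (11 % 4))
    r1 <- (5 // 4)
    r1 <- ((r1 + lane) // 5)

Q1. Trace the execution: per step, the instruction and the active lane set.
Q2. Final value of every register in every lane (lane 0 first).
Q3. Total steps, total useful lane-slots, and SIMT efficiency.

step 0: eval (lane < 4)              {0,1,2,3,4,5,6,7}
step 1: r2 <- min((lane % -3), 11)   {0,1,2,3}
step 2: r3 <- (-1 + (r3 * r3))       {0,1,2,3}
step 3: r3 <- (r2 + 2)               {0,1,2,3}
step 4: r3 <- r1                     {4,5,6,7}
step 5: r3 <- (7 + (6 // -3))        {4,5,6,7}
step 6: r1 <- max((r1 % -2), r2)     {4,5,6,7}
step 7: r2 <- min((r1 // 2), r2)     {0,1,2,3,4,5,6,7}
step 8: r1 <- ((r3 + r1) + (lane - lane)) {0,1,2,3,4,5,6,7}
step 9: r1 <- (min(r1, r1) * min(r2, r1)) {0,1,2,3,4,5,6,7}
step 10: r3 <- 1                      {0,1,2,3,4,5,6,7}
step 11: r3 <- ((4 // 2) * (11 % 4))  {0,1,2,3,4,5,6,7}
step 12: r1 <- (5 // 4)               {0,1,2,3,4,5,6,7}
step 13: r1 <- ((r1 + lane) // 5)     {0,1,2,3,4,5,6,7}

Answer: 14 steps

r2: 0,-2,-1,0,-3,-3,-3,-3
r1: 0,0,0,0,1,1,1,1
r3: 6,6,6,6,6,6,6,6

steps = 14; useful = 88; efficiency = 88/112 = 11/14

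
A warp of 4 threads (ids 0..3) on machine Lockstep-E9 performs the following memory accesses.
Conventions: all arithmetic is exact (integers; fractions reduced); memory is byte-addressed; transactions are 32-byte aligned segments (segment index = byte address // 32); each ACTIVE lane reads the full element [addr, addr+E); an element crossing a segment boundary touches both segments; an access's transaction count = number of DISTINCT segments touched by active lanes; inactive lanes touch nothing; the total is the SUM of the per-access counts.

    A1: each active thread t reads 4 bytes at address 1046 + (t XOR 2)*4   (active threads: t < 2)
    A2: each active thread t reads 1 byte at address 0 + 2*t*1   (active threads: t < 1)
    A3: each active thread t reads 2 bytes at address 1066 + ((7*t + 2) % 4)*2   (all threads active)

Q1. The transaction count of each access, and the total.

A1: 2 transactions
A2: 1 transaction
A3: 1 transaction

Answer: 2,1,1; total 4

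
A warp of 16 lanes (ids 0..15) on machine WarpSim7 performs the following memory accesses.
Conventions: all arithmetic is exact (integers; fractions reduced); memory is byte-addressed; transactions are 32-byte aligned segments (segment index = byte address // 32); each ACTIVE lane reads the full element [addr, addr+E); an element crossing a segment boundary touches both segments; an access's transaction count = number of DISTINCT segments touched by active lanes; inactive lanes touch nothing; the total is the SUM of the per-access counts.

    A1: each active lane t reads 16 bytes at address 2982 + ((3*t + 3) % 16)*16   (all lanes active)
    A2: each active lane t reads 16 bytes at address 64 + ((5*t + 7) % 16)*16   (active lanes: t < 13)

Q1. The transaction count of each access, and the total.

A1: 9 transactions
A2: 8 transactions

Answer: 9,8; total 17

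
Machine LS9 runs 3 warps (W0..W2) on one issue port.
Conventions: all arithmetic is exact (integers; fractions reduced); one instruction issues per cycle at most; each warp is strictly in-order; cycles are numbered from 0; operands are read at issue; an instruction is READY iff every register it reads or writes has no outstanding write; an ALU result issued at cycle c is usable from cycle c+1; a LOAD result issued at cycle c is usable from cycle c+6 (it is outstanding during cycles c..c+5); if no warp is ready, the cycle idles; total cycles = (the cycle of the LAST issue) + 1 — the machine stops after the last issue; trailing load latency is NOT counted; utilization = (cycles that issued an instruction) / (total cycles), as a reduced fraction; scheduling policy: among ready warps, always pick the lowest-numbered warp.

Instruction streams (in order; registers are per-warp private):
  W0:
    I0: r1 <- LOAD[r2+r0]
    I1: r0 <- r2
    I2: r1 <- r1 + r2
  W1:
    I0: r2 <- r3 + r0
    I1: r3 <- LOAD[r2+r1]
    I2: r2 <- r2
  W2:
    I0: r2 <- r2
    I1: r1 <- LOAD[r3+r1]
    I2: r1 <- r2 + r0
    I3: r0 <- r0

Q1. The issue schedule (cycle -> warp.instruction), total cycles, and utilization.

cycle 0: W0.I0
cycle 1: W0.I1
cycle 2: W1.I0
cycle 3: W1.I1
cycle 4: W1.I2
cycle 5: W2.I0
cycle 6: W0.I2
cycle 7: W2.I1
cycle 8: idle
cycle 9: idle
cycle 10: idle
cycle 11: idle
cycle 12: idle
cycle 13: W2.I2
cycle 14: W2.I3

Answer: 15 cycles, utilization 2/3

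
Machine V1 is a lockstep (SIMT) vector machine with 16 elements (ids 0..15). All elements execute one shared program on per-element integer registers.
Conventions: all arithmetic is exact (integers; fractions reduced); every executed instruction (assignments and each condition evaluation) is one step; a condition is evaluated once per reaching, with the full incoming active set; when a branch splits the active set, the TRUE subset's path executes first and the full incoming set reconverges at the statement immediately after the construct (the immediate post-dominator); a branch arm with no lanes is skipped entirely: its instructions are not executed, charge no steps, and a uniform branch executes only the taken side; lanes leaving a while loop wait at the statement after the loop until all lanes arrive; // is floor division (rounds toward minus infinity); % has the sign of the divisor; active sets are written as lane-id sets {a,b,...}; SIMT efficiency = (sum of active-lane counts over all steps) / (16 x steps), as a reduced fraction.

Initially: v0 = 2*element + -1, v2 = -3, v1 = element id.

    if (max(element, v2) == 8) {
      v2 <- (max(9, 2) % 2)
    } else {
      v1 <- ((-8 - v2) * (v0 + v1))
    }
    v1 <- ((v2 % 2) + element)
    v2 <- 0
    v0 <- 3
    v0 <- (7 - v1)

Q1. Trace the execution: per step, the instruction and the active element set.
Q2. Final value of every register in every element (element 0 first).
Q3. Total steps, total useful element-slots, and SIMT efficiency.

step 0: eval (max(element, v2) == 8) {0,1,2,3,4,5,6,7,8,9,10,11,12,13,14,15}
step 1: v2 <- (max(9, 2) % 2)        {8}
step 2: v1 <- ((-8 - v2) * (v0 + v1)) {0,1,2,3,4,5,6,7,9,10,11,12,13,14,15}
step 3: v1 <- ((v2 % 2) + element)   {0,1,2,3,4,5,6,7,8,9,10,11,12,13,14,15}
step 4: v2 <- 0                      {0,1,2,3,4,5,6,7,8,9,10,11,12,13,14,15}
step 5: v0 <- 3                      {0,1,2,3,4,5,6,7,8,9,10,11,12,13,14,15}
step 6: v0 <- (7 - v1)               {0,1,2,3,4,5,6,7,8,9,10,11,12,13,14,15}

Answer: 7 steps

v0: 6,5,4,3,2,1,0,-1,-2,-3,-4,-5,-6,-7,-8,-9
v2: 0,0,0,0,0,0,0,0,0,0,0,0,0,0,0,0
v1: 1,2,3,4,5,6,7,8,9,10,11,12,13,14,15,16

steps = 7; useful = 96; efficiency = 96/112 = 6/7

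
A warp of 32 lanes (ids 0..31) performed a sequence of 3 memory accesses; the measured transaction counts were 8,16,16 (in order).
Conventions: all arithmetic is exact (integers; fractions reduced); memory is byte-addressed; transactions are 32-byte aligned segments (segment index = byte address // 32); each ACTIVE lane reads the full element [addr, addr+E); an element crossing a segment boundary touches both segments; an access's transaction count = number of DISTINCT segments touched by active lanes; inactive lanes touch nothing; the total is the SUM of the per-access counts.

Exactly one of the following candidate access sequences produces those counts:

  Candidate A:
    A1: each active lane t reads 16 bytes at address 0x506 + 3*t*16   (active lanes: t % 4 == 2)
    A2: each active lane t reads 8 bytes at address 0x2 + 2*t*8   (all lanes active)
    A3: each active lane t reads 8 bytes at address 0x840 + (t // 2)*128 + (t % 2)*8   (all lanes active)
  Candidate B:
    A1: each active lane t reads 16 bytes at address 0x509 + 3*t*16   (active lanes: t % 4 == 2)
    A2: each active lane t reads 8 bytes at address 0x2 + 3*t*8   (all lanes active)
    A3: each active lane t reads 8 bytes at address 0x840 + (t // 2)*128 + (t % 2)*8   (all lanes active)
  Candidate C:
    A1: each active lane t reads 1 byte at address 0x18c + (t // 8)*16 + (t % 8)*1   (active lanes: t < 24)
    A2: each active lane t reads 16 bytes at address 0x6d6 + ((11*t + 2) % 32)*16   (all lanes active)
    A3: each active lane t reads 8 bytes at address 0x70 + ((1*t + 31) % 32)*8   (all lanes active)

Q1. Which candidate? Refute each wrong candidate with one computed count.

B: A2 gives 24 transactions, not 16
C: A1 gives 2 transactions, not 8
A: all counts match (8,16,16)

Answer: A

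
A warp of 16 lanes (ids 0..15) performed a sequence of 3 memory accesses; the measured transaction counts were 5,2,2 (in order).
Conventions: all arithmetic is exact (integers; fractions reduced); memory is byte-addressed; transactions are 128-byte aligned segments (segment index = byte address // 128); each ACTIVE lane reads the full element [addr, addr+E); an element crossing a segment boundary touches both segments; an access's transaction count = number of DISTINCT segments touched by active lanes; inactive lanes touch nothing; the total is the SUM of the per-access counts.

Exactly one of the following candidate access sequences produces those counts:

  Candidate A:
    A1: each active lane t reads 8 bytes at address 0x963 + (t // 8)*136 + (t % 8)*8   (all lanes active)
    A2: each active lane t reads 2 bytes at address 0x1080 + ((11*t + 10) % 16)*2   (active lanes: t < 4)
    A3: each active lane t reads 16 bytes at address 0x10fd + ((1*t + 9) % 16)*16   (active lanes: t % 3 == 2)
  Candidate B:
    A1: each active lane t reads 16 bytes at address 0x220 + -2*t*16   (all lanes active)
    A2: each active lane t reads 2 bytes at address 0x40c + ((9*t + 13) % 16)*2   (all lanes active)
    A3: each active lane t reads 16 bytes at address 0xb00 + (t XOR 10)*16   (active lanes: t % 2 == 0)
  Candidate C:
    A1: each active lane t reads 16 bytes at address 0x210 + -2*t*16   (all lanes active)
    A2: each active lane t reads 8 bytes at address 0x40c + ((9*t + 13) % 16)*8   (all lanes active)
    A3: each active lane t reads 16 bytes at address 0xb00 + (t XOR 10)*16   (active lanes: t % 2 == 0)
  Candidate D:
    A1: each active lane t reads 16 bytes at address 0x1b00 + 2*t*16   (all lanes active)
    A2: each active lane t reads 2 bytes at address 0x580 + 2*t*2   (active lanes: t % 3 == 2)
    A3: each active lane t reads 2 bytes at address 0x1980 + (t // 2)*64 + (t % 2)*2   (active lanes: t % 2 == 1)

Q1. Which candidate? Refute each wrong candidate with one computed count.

A: A1 gives 3 transactions, not 5
B: A2 gives 1 transaction, not 2
D: A1 gives 4 transactions, not 5
C: all counts match (5,2,2)

Answer: C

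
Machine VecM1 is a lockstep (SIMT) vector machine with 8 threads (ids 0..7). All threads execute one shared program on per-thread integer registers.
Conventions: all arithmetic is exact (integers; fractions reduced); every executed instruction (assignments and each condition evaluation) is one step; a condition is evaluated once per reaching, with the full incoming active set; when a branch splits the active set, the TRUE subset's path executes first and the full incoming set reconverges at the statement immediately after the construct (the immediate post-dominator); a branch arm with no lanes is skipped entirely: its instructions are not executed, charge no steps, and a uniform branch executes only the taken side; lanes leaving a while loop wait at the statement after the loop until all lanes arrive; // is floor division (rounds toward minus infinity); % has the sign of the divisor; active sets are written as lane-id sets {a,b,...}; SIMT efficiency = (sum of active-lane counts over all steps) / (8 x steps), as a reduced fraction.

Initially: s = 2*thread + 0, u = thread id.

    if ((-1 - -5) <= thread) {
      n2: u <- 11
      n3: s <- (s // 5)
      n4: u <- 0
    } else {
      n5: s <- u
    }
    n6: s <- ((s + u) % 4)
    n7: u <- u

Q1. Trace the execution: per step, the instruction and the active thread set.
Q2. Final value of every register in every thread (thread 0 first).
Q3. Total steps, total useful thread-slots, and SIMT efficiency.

step 0: eval ((-1 - -5) <= thread)   {0,1,2,3,4,5,6,7}
step 1: u <- 11                      {4,5,6,7}
step 2: s <- (s // 5)                {4,5,6,7}
step 3: u <- 0                       {4,5,6,7}
step 4: s <- u                       {0,1,2,3}
step 5: s <- ((s + u) % 4)           {0,1,2,3,4,5,6,7}
step 6: u <- u                       {0,1,2,3,4,5,6,7}

Answer: 7 steps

s: 0,2,0,2,1,2,2,2
u: 0,1,2,3,0,0,0,0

steps = 7; useful = 40; efficiency = 40/56 = 5/7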